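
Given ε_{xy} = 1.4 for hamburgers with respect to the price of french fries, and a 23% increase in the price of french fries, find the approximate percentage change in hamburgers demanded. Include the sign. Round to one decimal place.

%ΔQ ≈ ε × %ΔP of french fries = 1.4 × (23%) = 32.2%.

32.2%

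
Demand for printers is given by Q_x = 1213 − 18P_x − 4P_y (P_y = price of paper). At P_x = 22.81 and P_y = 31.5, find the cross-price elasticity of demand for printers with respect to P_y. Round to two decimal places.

At P_x = 22.81 and P_y = 31.5: Q_x = 676.42.
∂Q_x/∂P_y = -4.
ε = (∂Q_x/∂P_y)(P_y/Q_x) = -4 × (31.5/676.42) ≈ -0.19.
Since ε < 0, printers and paper are complements.

-0.19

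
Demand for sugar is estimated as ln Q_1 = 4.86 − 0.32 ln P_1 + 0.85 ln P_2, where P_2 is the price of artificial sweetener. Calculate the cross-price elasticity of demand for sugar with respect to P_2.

0.85

In a log-linear (constant-elasticity) demand function, the coefficient on ln P_2 is the cross-price elasticity.
ε = 0.85. Positive, so sugar and artificial sweetener are substitutes.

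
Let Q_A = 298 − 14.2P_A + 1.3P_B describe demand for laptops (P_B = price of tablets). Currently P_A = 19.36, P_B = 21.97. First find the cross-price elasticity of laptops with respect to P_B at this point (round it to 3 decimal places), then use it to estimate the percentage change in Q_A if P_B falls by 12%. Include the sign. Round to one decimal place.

At P_A = 19.36, P_B = 21.97: Q_A = 51.649.
∂Q_A/∂P_B = 1.3.
ε = (∂Q_A/∂P_B)(P_B/Q_A) = 1.3000 × 21.97/51.649 ≈ 0.553.
%ΔQ_A ≈ ε × %ΔP_B = 0.553 × (-12%) = -6.6%.

-6.6%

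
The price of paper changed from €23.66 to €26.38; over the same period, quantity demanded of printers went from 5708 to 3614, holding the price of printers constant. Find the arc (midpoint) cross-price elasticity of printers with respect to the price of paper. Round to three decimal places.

-4.133

ΔQ_A = 3614 − 5708 = -2094; ΔP_B = 26.38 − 23.66 = 2.72.
Midpoints: Q̄_A = 4661.0, P̄_B = 25.02.
ε = (ΔQ_A/Q̄_A)/(ΔP_B/P̄_B) = (-2094/4661.0)/(2.72/25.02) ≈ -4.133.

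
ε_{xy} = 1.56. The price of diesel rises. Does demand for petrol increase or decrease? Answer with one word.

ε > 0 and the price of diesel rises, so the quantity of petrol moves in the same direction: it increases.

increase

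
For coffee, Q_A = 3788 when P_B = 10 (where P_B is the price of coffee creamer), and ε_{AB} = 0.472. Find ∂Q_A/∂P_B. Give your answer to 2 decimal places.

ε = (∂Q_A/∂P_B)·(P_B/Q_A) ⇒ ∂Q_A/∂P_B = ε·Q_A/P_B = 0.472 × 3788/10 ≈ 178.79.

178.79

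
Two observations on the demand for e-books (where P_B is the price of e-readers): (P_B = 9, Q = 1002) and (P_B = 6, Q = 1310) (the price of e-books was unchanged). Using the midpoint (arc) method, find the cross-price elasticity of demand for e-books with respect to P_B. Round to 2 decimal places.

ΔQ_A = 1310 − 1002 = 308; ΔP_B = 6 − 9 = -3.
Midpoints: Q̄_A = 1156.0, P̄_B = 7.50.
ε = (ΔQ_A/Q̄_A)/(ΔP_B/P̄_B) = (308/1156.0)/(-3/7.50) ≈ -0.67.
ε < 0: e-books and e-readers are complements.

-0.67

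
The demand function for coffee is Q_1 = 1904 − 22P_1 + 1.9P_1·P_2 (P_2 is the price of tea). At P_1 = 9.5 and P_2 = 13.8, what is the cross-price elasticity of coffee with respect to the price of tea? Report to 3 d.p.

At P_1 = 9.5 and P_2 = 13.8: Q_1 = 1944.09.
∂Q_1/∂P_2 = 1.9P_1 = 1.9(9.5) = 18.0500.
ε = (∂Q_1/∂P_2)(P_2/Q_1) = 18.0500 × (13.8/1944.09) ≈ 0.128.

0.128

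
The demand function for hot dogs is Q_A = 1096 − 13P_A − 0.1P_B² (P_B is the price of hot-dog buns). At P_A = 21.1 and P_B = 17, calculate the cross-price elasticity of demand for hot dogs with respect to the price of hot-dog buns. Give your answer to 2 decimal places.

At P_A = 21.1 and P_B = 17: Q_A = 792.8.
∂Q_A/∂P_B = -0.2P_B = -0.2(17) = -3.4000.
ε = (∂Q_A/∂P_B)(P_B/Q_A) = -3.4000 × (17/792.8) ≈ -0.07.
ε < 0: complements.

-0.07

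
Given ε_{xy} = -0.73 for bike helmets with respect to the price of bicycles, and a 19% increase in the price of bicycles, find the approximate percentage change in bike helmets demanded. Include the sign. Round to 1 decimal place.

-13.9%

%ΔQ ≈ ε × %ΔP of bicycles = -0.73 × (19%) = -13.9%.
Demand for bike helmets falls by about 13.9%.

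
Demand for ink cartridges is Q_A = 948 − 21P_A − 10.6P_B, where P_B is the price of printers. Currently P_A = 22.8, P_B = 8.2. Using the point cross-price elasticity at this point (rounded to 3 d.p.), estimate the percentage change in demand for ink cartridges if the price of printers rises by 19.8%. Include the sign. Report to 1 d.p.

At P_A = 22.8, P_B = 8.2: Q_A = 382.28.
∂Q_A/∂P_B = -10.6.
ε = (∂Q_A/∂P_B)(P_B/Q_A) = -10.6000 × 8.2/382.28 ≈ -0.227.
%ΔQ_A ≈ ε × %ΔP_B = -0.227 × (19.8%) = -4.5%.

-4.5%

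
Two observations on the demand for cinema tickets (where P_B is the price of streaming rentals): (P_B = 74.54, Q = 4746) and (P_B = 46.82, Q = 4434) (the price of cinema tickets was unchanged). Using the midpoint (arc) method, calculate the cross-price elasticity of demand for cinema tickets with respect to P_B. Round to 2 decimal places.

0.15

ΔQ_A = 4434 − 4746 = -312; ΔP_B = 46.82 − 74.54 = -27.72.
Midpoints: Q̄_A = 4590.0, P̄_B = 60.68.
ε = (ΔQ_A/Q̄_A)/(ΔP_B/P̄_B) = (-312/4590.0)/(-27.72/60.68) ≈ 0.15.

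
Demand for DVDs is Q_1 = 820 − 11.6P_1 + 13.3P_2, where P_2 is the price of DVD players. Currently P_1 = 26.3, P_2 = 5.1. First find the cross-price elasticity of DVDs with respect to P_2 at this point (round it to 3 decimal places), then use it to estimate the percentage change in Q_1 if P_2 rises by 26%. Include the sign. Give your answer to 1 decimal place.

At P_1 = 26.3, P_2 = 5.1: Q_1 = 582.75.
∂Q_1/∂P_2 = 13.3.
ε = (∂Q_1/∂P_2)(P_2/Q_1) = 13.3000 × 5.1/582.75 ≈ 0.116.
%ΔQ_1 ≈ ε × %ΔP_2 = 0.116 × (26%) = 3.0%.

3.0%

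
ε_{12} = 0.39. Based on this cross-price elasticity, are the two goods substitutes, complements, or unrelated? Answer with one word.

ε = 0.39 > 0, so a higher price of good 2 raises demand for good 1: substitutes.

substitutes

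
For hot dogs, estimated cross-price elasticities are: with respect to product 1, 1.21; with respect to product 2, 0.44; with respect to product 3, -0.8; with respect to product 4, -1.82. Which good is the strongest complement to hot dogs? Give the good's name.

Complements have ε < 0. The most negative value is -1.82 (product 4).

product 4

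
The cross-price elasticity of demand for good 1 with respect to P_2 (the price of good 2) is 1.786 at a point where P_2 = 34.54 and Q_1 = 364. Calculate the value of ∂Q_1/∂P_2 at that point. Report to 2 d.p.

18.82

ε = (∂Q_1/∂P_2)·(P_2/Q_1) ⇒ ∂Q_1/∂P_2 = ε·Q_1/P_2 = 1.786 × 364/34.54 ≈ 18.82.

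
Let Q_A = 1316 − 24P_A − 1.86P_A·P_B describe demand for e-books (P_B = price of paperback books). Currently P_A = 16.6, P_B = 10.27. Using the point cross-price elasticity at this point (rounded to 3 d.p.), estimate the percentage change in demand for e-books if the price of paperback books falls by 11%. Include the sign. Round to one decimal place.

5.8%

At P_A = 16.6, P_B = 10.27: Q_A = 600.503.
∂Q_A/∂P_B = -1.86P_A = -30.8760.
ε = (∂Q_A/∂P_B)(P_B/Q_A) = -30.8760 × 10.27/600.503 ≈ -0.528.
%ΔQ_A ≈ ε × %ΔP_B = -0.528 × (-11%) = 5.8%.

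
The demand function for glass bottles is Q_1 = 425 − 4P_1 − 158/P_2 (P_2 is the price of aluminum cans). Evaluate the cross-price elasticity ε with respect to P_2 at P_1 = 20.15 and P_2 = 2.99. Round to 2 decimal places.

0.18

At P_1 = 20.15 and P_2 = 2.99: Q_1 = 291.557.
∂Q_1/∂P_2 = 158/P_2² = 17.6732.
ε = (∂Q_1/∂P_2)(P_2/Q_1) = 17.6732 × (2.99/291.557) ≈ 0.18.
ε > 0: substitutes.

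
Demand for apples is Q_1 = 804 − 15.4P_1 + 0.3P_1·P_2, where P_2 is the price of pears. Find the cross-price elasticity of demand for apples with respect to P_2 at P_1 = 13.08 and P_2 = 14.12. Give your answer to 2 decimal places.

0.08

At P_1 = 13.08 and P_2 = 14.12: Q_1 = 657.975.
∂Q_1/∂P_2 = 0.3P_1 = 0.3(13.08) = 3.9240.
ε = (∂Q_1/∂P_2)(P_2/Q_1) = 3.9240 × (14.12/657.975) ≈ 0.08.
ε > 0: substitutes.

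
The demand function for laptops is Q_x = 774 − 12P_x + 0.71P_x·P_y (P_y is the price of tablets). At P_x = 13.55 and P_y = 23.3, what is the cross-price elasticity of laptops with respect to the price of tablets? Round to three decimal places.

0.268

At P_x = 13.55 and P_y = 23.3: Q_x = 835.558.
∂Q_x/∂P_y = 0.71P_x = 0.71(13.55) = 9.6205.
ε = (∂Q_x/∂P_y)(P_y/Q_x) = 9.6205 × (23.3/835.558) ≈ 0.268.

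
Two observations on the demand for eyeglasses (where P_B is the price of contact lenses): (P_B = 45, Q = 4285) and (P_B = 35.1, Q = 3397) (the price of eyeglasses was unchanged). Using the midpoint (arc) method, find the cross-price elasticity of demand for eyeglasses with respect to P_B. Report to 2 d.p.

ΔQ_A = 3397 − 4285 = -888; ΔP_B = 35.1 − 45 = -9.9.
Midpoints: Q̄_A = 3841.0, P̄_B = 40.05.
ε = (ΔQ_A/Q̄_A)/(ΔP_B/P̄_B) = (-888/3841.0)/(-9.9/40.05) ≈ 0.94.
ε > 0: eyeglasses and contact lenses are substitutes.

0.94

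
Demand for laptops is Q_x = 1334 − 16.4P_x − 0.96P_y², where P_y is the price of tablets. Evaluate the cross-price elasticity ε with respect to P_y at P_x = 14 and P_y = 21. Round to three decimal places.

At P_x = 14 and P_y = 21: Q_x = 681.04.
∂Q_x/∂P_y = -1.92P_y = -1.92(21) = -40.3200.
ε = (∂Q_x/∂P_y)(P_y/Q_x) = -40.3200 × (21/681.04) ≈ -1.243.
ε < 0: complements.

-1.243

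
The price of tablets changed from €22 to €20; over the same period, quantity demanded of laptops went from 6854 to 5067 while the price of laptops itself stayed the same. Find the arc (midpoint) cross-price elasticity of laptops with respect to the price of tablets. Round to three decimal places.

3.148

ΔQ_A = 5067 − 6854 = -1787; ΔP_B = 20 − 22 = -2.
Midpoints: Q̄_A = 5960.5, P̄_B = 21.00.
ε = (ΔQ_A/Q̄_A)/(ΔP_B/P̄_B) = (-1787/5960.5)/(-2/21.00) ≈ 3.148.
ε > 0: laptops and tablets are substitutes.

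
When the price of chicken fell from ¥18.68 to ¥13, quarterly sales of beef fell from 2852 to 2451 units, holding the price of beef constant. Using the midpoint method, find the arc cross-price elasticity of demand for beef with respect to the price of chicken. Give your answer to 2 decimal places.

ΔQ_A = 2451 − 2852 = -401; ΔP_B = 13 − 18.68 = -5.68.
Midpoints: Q̄_A = 2651.5, P̄_B = 15.84.
ε = (ΔQ_A/Q̄_A)/(ΔP_B/P̄_B) = (-401/2651.5)/(-5.68/15.84) ≈ 0.42.
ε > 0: beef and chicken are substitutes.

0.42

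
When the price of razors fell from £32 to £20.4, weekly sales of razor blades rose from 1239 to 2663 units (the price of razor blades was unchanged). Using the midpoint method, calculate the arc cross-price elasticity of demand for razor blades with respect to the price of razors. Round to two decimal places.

ΔQ_A = 2663 − 1239 = 1424; ΔP_B = 20.4 − 32 = -11.6.
Midpoints: Q̄_A = 1951.0, P̄_B = 26.20.
ε = (ΔQ_A/Q̄_A)/(ΔP_B/P̄_B) = (1424/1951.0)/(-11.6/26.20) ≈ -1.65.
ε < 0: razor blades and razors are complements.

-1.65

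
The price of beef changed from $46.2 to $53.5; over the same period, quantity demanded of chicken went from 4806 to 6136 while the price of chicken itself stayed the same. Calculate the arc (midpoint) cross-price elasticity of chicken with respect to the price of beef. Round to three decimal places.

ΔQ_A = 6136 − 4806 = 1330; ΔP_B = 53.5 − 46.2 = 7.3.
Midpoints: Q̄_A = 5471.0, P̄_B = 49.85.
ε = (ΔQ_A/Q̄_A)/(ΔP_B/P̄_B) = (1330/5471.0)/(7.3/49.85) ≈ 1.660.

1.660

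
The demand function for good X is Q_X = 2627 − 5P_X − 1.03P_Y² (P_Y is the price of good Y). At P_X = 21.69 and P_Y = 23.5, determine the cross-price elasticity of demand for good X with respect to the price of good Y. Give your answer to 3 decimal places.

At P_X = 21.69 and P_Y = 23.5: Q_X = 1949.733.
∂Q_X/∂P_Y = -2.06P_Y = -2.06(23.5) = -48.4100.
ε = (∂Q_X/∂P_Y)(P_Y/Q_X) = -48.4100 × (23.5/1949.733) ≈ -0.583.

-0.583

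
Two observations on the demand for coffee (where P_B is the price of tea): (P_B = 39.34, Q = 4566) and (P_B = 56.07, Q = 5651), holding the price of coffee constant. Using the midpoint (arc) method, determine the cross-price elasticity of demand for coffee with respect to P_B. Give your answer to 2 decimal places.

ΔQ_A = 5651 − 4566 = 1085; ΔP_B = 56.07 − 39.34 = 16.73.
Midpoints: Q̄_A = 5108.5, P̄_B = 47.70.
ε = (ΔQ_A/Q̄_A)/(ΔP_B/P̄_B) = (1085/5108.5)/(16.73/47.70) ≈ 0.61.
ε > 0: coffee and tea are substitutes.

0.61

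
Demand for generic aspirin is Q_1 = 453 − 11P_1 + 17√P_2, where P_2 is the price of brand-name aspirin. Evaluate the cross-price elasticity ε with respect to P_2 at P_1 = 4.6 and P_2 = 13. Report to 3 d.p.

At P_1 = 4.6 and P_2 = 13: Q_1 = 463.694.
∂Q_1/∂P_2 = 17/(2√P_2) = 17/(2√13) = 2.3575.
ε = (∂Q_1/∂P_2)(P_2/Q_1) = 2.3575 × (13/463.694) ≈ 0.066.
ε > 0: substitutes.

0.066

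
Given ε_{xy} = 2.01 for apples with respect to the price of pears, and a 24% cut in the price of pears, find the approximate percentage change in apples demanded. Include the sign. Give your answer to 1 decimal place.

-48.2%

%ΔQ ≈ ε × %ΔP of pears = 2.01 × (-24%) = -48.2%.
Demand for apples falls by about 48.2%.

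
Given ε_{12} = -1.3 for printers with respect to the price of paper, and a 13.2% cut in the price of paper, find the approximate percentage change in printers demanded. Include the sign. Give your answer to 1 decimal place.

%ΔQ ≈ ε × %ΔP of paper = -1.3 × (-13.2%) = 17.2%.

17.2%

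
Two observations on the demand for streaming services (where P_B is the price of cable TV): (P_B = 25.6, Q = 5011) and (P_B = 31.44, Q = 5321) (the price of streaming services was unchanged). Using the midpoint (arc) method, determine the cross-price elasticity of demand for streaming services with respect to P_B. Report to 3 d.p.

ΔQ_A = 5321 − 5011 = 310; ΔP_B = 31.44 − 25.6 = 5.84.
Midpoints: Q̄_A = 5166.0, P̄_B = 28.52.
ε = (ΔQ_A/Q̄_A)/(ΔP_B/P̄_B) = (310/5166.0)/(5.84/28.52) ≈ 0.293.

0.293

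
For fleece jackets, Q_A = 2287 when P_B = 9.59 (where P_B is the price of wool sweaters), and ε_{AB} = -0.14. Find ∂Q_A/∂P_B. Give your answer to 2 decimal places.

ε = (∂Q_A/∂P_B)·(P_B/Q_A) ⇒ ∂Q_A/∂P_B = ε·Q_A/P_B = -0.14 × 2287/9.59 ≈ -33.39.

-33.39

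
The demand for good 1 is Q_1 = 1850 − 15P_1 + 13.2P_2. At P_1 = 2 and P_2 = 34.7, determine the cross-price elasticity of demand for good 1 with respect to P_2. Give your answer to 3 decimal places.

At P_1 = 2 and P_2 = 34.7: Q_1 = 2278.04.
∂Q_1/∂P_2 = 13.2.
ε = (∂Q_1/∂P_2)(P_2/Q_1) = 13.2 × (34.7/2278.04) ≈ 0.201.
Since ε > 0, good 1 and good 2 are substitutes.

0.201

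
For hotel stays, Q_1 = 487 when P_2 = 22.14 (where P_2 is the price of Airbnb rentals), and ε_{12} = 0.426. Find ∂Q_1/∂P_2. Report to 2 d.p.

9.37

ε = (∂Q_1/∂P_2)·(P_2/Q_1) ⇒ ∂Q_1/∂P_2 = ε·Q_1/P_2 = 0.426 × 487/22.14 ≈ 9.37.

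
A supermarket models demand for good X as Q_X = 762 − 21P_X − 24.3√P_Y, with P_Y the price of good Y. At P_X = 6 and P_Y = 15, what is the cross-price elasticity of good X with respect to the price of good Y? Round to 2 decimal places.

-0.09

At P_X = 6 and P_Y = 15: Q_X = 541.887.
∂Q_X/∂P_Y = -24.3/(2√P_Y) = -24.3/(2√15) = -3.1371.
ε = (∂Q_X/∂P_Y)(P_Y/Q_X) = -3.1371 × (15/541.887) ≈ -0.09.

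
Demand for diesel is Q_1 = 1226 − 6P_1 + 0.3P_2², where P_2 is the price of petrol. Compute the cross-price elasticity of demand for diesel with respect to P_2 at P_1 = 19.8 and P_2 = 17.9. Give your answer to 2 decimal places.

0.16

At P_1 = 19.8 and P_2 = 17.9: Q_1 = 1203.323.
∂Q_1/∂P_2 = 0.6P_2 = 0.6(17.9) = 10.7400.
ε = (∂Q_1/∂P_2)(P_2/Q_1) = 10.7400 × (17.9/1203.323) ≈ 0.16.
ε > 0: substitutes.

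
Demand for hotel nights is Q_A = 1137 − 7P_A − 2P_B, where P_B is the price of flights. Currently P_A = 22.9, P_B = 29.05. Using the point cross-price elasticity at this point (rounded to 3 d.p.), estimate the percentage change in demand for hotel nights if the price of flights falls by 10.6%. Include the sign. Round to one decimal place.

0.7%

At P_A = 22.9, P_B = 29.05: Q_A = 918.6.
∂Q_A/∂P_B = -2.
ε = (∂Q_A/∂P_B)(P_B/Q_A) = -2.0000 × 29.05/918.6 ≈ -0.063.
%ΔQ_A ≈ ε × %ΔP_B = -0.063 × (-10.6%) = 0.7%.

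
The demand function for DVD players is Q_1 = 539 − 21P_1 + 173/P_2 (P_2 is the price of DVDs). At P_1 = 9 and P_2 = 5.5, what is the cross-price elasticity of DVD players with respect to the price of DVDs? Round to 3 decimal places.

-0.082

At P_1 = 9 and P_2 = 5.5: Q_1 = 381.455.
∂Q_1/∂P_2 = −173/P_2² = -5.7190.
ε = (∂Q_1/∂P_2)(P_2/Q_1) = -5.7190 × (5.5/381.455) ≈ -0.082.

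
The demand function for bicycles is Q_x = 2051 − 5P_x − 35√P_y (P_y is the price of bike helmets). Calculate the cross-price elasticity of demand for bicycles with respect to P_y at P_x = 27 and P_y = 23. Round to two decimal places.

-0.05

At P_x = 27 and P_y = 23: Q_x = 1748.146.
∂Q_x/∂P_y = -35/(2√P_y) = -35/(2√23) = -3.6490.
ε = (∂Q_x/∂P_y)(P_y/Q_x) = -3.6490 × (23/1748.146) ≈ -0.05.
ε < 0: complements.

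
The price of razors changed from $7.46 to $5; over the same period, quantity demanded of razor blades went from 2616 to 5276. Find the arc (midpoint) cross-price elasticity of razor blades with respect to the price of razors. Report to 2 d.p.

-1.71

ΔQ_A = 5276 − 2616 = 2660; ΔP_B = 5 − 7.46 = -2.46.
Midpoints: Q̄_A = 3946.0, P̄_B = 6.23.
ε = (ΔQ_A/Q̄_A)/(ΔP_B/P̄_B) = (2660/3946.0)/(-2.46/6.23) ≈ -1.71.
ε < 0: razor blades and razors are complements.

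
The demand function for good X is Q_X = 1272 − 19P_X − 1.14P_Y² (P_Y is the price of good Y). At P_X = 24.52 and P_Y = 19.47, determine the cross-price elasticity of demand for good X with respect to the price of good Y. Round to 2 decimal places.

At P_X = 24.52 and P_Y = 19.47: Q_X = 373.968.
∂Q_X/∂P_Y = -2.28P_Y = -2.28(19.47) = -44.3916.
ε = (∂Q_X/∂P_Y)(P_Y/Q_X) = -44.3916 × (19.47/373.968) ≈ -2.31.
ε < 0: complements.

-2.31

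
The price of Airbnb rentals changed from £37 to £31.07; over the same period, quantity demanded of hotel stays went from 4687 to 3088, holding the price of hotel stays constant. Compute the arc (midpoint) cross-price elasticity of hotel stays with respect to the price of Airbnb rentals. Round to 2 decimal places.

2.36

ΔQ_A = 3088 − 4687 = -1599; ΔP_B = 31.07 − 37 = -5.93.
Midpoints: Q̄_A = 3887.5, P̄_B = 34.03.
ε = (ΔQ_A/Q̄_A)/(ΔP_B/P̄_B) = (-1599/3887.5)/(-5.93/34.03) ≈ 2.36.
ε > 0: hotel stays and Airbnb rentals are substitutes.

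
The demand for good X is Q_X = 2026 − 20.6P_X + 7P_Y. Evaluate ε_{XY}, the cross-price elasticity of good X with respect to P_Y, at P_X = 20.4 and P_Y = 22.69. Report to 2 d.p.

At P_X = 20.4 and P_Y = 22.69: Q_X = 1764.59.
∂Q_X/∂P_Y = 7.
ε = (∂Q_X/∂P_Y)(P_Y/Q_X) = 7 × (22.69/1764.59) ≈ 0.09.

0.09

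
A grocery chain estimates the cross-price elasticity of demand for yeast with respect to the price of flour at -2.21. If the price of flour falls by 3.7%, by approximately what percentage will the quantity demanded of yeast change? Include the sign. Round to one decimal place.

8.2%

%ΔQ ≈ ε × %ΔP of flour = -2.21 × (-3.7%) = 8.2%.
Demand for yeast rises by about 8.2%.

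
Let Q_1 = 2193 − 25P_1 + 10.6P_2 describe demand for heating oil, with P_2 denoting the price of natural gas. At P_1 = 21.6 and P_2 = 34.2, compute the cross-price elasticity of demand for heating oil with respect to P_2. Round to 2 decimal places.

0.18

At P_1 = 21.6 and P_2 = 34.2: Q_1 = 2015.52.
∂Q_1/∂P_2 = 10.6.
ε = (∂Q_1/∂P_2)(P_2/Q_1) = 10.6 × (34.2/2015.52) ≈ 0.18.
Since ε > 0, heating oil and natural gas are substitutes.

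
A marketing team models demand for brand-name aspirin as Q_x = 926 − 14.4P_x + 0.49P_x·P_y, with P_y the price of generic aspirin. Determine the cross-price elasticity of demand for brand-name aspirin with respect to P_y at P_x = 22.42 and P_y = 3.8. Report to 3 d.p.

0.065

At P_x = 22.42 and P_y = 3.8: Q_x = 644.898.
∂Q_x/∂P_y = 0.49P_x = 0.49(22.42) = 10.9858.
ε = (∂Q_x/∂P_y)(P_y/Q_x) = 10.9858 × (3.8/644.898) ≈ 0.065.
ε > 0: substitutes.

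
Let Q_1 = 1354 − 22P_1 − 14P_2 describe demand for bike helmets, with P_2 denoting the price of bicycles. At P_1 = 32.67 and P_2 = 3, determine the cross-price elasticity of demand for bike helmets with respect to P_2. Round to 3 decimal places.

At P_1 = 32.67 and P_2 = 3: Q_1 = 593.26.
∂Q_1/∂P_2 = -14.
ε = (∂Q_1/∂P_2)(P_2/Q_1) = -14 × (3/593.26) ≈ -0.071.
Since ε < 0, bike helmets and bicycles are complements.

-0.071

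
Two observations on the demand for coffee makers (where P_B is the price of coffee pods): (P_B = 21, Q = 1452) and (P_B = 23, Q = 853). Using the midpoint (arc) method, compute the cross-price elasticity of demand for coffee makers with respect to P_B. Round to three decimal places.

-5.717

ΔQ_A = 853 − 1452 = -599; ΔP_B = 23 − 21 = 2.
Midpoints: Q̄_A = 1152.5, P̄_B = 22.00.
ε = (ΔQ_A/Q̄_A)/(ΔP_B/P̄_B) = (-599/1152.5)/(2/22.00) ≈ -5.717.
ε < 0: coffee makers and coffee pods are complements.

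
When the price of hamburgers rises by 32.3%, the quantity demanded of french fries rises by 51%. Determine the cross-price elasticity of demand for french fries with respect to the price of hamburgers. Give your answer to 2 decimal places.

1.58

ε = (%ΔQ of french fries) / (%ΔP of hamburgers) = (51%) / (32.3%) ≈ 1.58.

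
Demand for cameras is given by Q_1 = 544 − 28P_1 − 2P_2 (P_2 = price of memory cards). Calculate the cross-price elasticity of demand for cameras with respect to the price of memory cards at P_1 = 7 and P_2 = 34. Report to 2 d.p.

At P_1 = 7 and P_2 = 34: Q_1 = 280.
∂Q_1/∂P_2 = -2.
ε = (∂Q_1/∂P_2)(P_2/Q_1) = -2 × (34/280) ≈ -0.24.

-0.24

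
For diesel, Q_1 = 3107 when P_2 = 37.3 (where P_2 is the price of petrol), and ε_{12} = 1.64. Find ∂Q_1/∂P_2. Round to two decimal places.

136.61

ε = (∂Q_1/∂P_2)·(P_2/Q_1) ⇒ ∂Q_1/∂P_2 = ε·Q_1/P_2 = 1.64 × 3107/37.3 ≈ 136.61.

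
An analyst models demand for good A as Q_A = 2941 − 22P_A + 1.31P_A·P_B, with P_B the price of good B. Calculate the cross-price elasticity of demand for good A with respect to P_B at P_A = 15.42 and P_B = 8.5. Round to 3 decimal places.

At P_A = 15.42 and P_B = 8.5: Q_A = 2773.462.
∂Q_A/∂P_B = 1.31P_A = 1.31(15.42) = 20.2002.
ε = (∂Q_A/∂P_B)(P_B/Q_A) = 20.2002 × (8.5/2773.462) ≈ 0.062.
ε > 0: substitutes.

0.062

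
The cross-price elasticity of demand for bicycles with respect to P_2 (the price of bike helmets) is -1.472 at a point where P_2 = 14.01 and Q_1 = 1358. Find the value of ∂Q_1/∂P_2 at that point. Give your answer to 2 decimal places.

ε = (∂Q_1/∂P_2)·(P_2/Q_1) ⇒ ∂Q_1/∂P_2 = ε·Q_1/P_2 = -1.472 × 1358/14.01 ≈ -142.68.

-142.68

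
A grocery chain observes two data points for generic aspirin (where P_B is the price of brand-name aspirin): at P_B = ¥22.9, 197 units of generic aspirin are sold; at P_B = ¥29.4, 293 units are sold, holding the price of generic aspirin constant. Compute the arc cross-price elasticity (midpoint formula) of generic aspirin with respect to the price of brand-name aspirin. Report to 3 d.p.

1.576

ΔQ_A = 293 − 197 = 96; ΔP_B = 29.4 − 22.9 = 6.5.
Midpoints: Q̄_A = 245.0, P̄_B = 26.15.
ε = (ΔQ_A/Q̄_A)/(ΔP_B/P̄_B) = (96/245.0)/(6.5/26.15) ≈ 1.576.
ε > 0: generic aspirin and brand-name aspirin are substitutes.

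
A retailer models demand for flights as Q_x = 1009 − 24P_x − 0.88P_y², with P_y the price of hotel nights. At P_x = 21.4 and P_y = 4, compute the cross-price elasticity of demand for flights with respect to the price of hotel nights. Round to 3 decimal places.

At P_x = 21.4 and P_y = 4: Q_x = 481.32.
∂Q_x/∂P_y = -1.76P_y = -1.76(4) = -7.0400.
ε = (∂Q_x/∂P_y)(P_y/Q_x) = -7.0400 × (4/481.32) ≈ -0.059.

-0.059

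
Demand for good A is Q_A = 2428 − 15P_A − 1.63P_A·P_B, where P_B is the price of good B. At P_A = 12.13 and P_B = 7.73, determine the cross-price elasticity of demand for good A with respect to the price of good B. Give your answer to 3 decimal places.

At P_A = 12.13 and P_B = 7.73: Q_A = 2093.213.
∂Q_A/∂P_B = -1.63P_A = -1.63(12.13) = -19.7719.
ε = (∂Q_A/∂P_B)(P_B/Q_A) = -19.7719 × (7.73/2093.213) ≈ -0.073.

-0.073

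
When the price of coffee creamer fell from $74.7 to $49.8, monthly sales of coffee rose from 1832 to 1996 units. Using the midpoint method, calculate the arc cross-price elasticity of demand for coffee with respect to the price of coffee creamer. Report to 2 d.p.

-0.21

ΔQ_A = 1996 − 1832 = 164; ΔP_B = 49.8 − 74.7 = -24.9.
Midpoints: Q̄_A = 1914.0, P̄_B = 62.25.
ε = (ΔQ_A/Q̄_A)/(ΔP_B/P̄_B) = (164/1914.0)/(-24.9/62.25) ≈ -0.21.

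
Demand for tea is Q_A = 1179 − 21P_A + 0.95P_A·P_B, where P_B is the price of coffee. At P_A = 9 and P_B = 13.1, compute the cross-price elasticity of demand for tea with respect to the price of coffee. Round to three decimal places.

At P_A = 9 and P_B = 13.1: Q_A = 1102.005.
∂Q_A/∂P_B = 0.95P_A = 0.95(9) = 8.5500.
ε = (∂Q_A/∂P_B)(P_B/Q_A) = 8.5500 × (13.1/1102.005) ≈ 0.102.
ε > 0: substitutes.

0.102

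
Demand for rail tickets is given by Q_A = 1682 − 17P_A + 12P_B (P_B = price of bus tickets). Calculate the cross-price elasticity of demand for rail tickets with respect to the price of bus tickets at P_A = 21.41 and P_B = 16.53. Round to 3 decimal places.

0.131

At P_A = 21.41 and P_B = 16.53: Q_A = 1516.39.
∂Q_A/∂P_B = 12.
ε = (∂Q_A/∂P_B)(P_B/Q_A) = 12 × (16.53/1516.39) ≈ 0.131.
Since ε > 0, rail tickets and bus tickets are substitutes.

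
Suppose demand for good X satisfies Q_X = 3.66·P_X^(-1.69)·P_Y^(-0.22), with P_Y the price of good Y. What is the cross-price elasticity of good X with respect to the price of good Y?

In a log-linear (constant-elasticity) demand function, the coefficient on the exponent of P_Y is the cross-price elasticity.
ε = -0.22. Negative, so good X and good Y are complements.

-0.22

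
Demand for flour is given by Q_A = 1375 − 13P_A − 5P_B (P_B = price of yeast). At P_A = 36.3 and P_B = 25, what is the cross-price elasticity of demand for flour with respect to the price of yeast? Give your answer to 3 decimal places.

At P_A = 36.3 and P_B = 25: Q_A = 778.1.
∂Q_A/∂P_B = -5.
ε = (∂Q_A/∂P_B)(P_B/Q_A) = -5 × (25/778.1) ≈ -0.161.
Since ε < 0, flour and yeast are complements.

-0.161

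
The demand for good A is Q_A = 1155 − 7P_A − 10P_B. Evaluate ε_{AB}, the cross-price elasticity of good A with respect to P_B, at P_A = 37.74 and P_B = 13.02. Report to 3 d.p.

At P_A = 37.74 and P_B = 13.02: Q_A = 760.62.
∂Q_A/∂P_B = -10.
ε = (∂Q_A/∂P_B)(P_B/Q_A) = -10 × (13.02/760.62) ≈ -0.171.

-0.171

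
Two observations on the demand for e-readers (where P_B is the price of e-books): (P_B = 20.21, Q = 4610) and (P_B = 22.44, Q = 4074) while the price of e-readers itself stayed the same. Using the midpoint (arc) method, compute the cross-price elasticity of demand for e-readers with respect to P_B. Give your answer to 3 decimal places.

-1.180

ΔQ_A = 4074 − 4610 = -536; ΔP_B = 22.44 − 20.21 = 2.23.
Midpoints: Q̄_A = 4342.0, P̄_B = 21.33.
ε = (ΔQ_A/Q̄_A)/(ΔP_B/P̄_B) = (-536/4342.0)/(2.23/21.33) ≈ -1.180.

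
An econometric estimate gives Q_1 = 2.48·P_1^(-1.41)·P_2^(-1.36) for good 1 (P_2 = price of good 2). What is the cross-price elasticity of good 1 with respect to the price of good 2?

-1.36

In a log-linear (constant-elasticity) demand function, the coefficient on the exponent of P_2 is the cross-price elasticity.
ε = -1.36. Negative, so good 1 and good 2 are complements.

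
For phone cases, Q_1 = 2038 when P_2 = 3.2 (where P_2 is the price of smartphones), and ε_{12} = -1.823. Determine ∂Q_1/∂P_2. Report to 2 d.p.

ε = (∂Q_1/∂P_2)·(P_2/Q_1) ⇒ ∂Q_1/∂P_2 = ε·Q_1/P_2 = -1.823 × 2038/3.2 ≈ -1161.02.

-1161.02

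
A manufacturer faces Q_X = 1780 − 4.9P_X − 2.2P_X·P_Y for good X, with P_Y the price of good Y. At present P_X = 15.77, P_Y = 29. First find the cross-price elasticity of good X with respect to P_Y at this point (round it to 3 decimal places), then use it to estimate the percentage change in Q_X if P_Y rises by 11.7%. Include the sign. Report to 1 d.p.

-16.9%

At P_X = 15.77, P_Y = 29: Q_X = 696.601.
∂Q_X/∂P_Y = -2.2P_X = -34.6940.
ε = (∂Q_X/∂P_Y)(P_Y/Q_X) = -34.6940 × 29/696.601 ≈ -1.444.
%ΔQ_X ≈ ε × %ΔP_Y = -1.444 × (11.7%) = -16.9%.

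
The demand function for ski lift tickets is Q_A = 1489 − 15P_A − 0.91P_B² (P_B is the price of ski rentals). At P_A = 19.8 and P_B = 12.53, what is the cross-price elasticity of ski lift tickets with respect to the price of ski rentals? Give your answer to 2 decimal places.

-0.27

At P_A = 19.8 and P_B = 12.53: Q_A = 1049.129.
∂Q_A/∂P_B = -1.82P_B = -1.82(12.53) = -22.8046.
ε = (∂Q_A/∂P_B)(P_B/Q_A) = -22.8046 × (12.53/1049.129) ≈ -0.27.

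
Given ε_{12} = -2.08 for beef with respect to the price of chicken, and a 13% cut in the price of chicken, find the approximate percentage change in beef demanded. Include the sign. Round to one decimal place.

%ΔQ ≈ ε × %ΔP of chicken = -2.08 × (-13%) = 27.0%.

27.0%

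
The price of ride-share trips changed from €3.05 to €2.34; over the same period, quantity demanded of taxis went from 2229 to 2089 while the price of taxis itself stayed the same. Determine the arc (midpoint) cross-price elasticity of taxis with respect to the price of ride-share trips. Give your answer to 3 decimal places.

0.246

ΔQ_A = 2089 − 2229 = -140; ΔP_B = 2.34 − 3.05 = -0.71.
Midpoints: Q̄_A = 2159.0, P̄_B = 2.69.
ε = (ΔQ_A/Q̄_A)/(ΔP_B/P̄_B) = (-140/2159.0)/(-0.71/2.69) ≈ 0.246.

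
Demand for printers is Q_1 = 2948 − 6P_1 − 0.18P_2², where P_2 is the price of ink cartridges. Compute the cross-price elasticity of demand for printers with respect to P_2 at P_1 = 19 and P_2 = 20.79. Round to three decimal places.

At P_1 = 19 and P_2 = 20.79: Q_1 = 2756.200.
∂Q_1/∂P_2 = -0.36P_2 = -0.36(20.79) = -7.4844.
ε = (∂Q_1/∂P_2)(P_2/Q_1) = -7.4844 × (20.79/2756.200) ≈ -0.056.

-0.056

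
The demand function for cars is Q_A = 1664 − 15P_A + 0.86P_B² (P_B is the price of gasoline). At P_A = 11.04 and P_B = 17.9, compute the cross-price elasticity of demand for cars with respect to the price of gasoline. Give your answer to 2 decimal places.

0.31

At P_A = 11.04 and P_B = 17.9: Q_A = 1773.953.
∂Q_A/∂P_B = 1.72P_B = 1.72(17.9) = 30.7880.
ε = (∂Q_A/∂P_B)(P_B/Q_A) = 30.7880 × (17.9/1773.953) ≈ 0.31.
ε > 0: substitutes.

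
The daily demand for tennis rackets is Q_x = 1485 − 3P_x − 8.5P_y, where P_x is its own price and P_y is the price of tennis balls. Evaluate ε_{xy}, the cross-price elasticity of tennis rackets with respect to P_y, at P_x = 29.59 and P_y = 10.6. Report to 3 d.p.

At P_x = 29.59 and P_y = 10.6: Q_x = 1306.13.
∂Q_x/∂P_y = -8.5.
ε = (∂Q_x/∂P_y)(P_y/Q_x) = -8.5 × (10.6/1306.13) ≈ -0.069.
Since ε < 0, tennis rackets and tennis balls are complements.

-0.069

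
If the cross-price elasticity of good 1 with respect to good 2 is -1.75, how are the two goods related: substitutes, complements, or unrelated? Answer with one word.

ε = -1.75 < 0, so a higher price of good 2 lowers demand for good 1: complements.

complements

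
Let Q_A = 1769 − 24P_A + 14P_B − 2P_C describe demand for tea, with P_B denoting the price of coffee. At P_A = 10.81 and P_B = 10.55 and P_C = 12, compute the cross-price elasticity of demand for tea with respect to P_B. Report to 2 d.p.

0.09

At P_A = 10.81 and P_B = 10.55 and P_C = 12: Q_A = 1633.26.
∂Q_A/∂P_B = 14.
ε = (∂Q_A/∂P_B)(P_B/Q_A) = 14 × (10.55/1633.26) ≈ 0.09.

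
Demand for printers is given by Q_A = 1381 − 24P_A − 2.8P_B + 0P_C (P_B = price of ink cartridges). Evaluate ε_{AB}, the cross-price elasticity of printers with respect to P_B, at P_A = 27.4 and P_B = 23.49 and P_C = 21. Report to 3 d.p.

-0.100

At P_A = 27.4 and P_B = 23.49 and P_C = 21: Q_A = 657.628.
∂Q_A/∂P_B = -2.8.
ε = (∂Q_A/∂P_B)(P_B/Q_A) = -2.8 × (23.49/657.628) ≈ -0.100.
Since ε < 0, printers and ink cartridges are complements.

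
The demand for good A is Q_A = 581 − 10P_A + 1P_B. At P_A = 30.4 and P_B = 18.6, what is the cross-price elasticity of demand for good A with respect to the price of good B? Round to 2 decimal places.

0.06

At P_A = 30.4 and P_B = 18.6: Q_A = 295.6.
∂Q_A/∂P_B = 1.
ε = (∂Q_A/∂P_B)(P_B/Q_A) = 1 × (18.6/295.6) ≈ 0.06.
Since ε > 0, good A and good B are substitutes.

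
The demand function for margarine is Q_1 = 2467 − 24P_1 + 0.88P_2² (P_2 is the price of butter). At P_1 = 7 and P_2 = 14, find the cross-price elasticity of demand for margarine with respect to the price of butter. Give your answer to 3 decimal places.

0.140

At P_1 = 7 and P_2 = 14: Q_1 = 2471.48.
∂Q_1/∂P_2 = 1.76P_2 = 1.76(14) = 24.6400.
ε = (∂Q_1/∂P_2)(P_2/Q_1) = 24.6400 × (14/2471.48) ≈ 0.140.
ε > 0: substitutes.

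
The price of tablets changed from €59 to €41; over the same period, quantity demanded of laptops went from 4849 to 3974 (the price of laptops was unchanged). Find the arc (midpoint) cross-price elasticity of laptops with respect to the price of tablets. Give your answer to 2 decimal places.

0.55

ΔQ_A = 3974 − 4849 = -875; ΔP_B = 41 − 59 = -18.
Midpoints: Q̄_A = 4411.5, P̄_B = 50.00.
ε = (ΔQ_A/Q̄_A)/(ΔP_B/P̄_B) = (-875/4411.5)/(-18/50.00) ≈ 0.55.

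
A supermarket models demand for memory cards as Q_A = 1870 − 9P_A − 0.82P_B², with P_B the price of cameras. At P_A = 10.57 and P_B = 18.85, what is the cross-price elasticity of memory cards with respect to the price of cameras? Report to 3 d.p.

At P_A = 10.57 and P_B = 18.85: Q_A = 1483.506.
∂Q_A/∂P_B = -1.64P_B = -1.64(18.85) = -30.9140.
ε = (∂Q_A/∂P_B)(P_B/Q_A) = -30.9140 × (18.85/1483.506) ≈ -0.393.
ε < 0: complements.

-0.393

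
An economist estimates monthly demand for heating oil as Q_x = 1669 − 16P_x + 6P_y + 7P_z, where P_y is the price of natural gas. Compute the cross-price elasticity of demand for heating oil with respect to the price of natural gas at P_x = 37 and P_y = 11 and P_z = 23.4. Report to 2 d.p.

At P_x = 37 and P_y = 11 and P_z = 23.4: Q_x = 1306.8.
∂Q_x/∂P_y = 6.
ε = (∂Q_x/∂P_y)(P_y/Q_x) = 6 × (11/1306.8) ≈ 0.05.
Since ε > 0, heating oil and natural gas are substitutes.

0.05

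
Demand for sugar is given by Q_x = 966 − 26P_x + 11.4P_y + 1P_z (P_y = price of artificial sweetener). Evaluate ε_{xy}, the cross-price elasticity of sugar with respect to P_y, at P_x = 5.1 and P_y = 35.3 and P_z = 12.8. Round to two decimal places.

0.32

At P_x = 5.1 and P_y = 35.3 and P_z = 12.8: Q_x = 1248.62.
∂Q_x/∂P_y = 11.4.
ε = (∂Q_x/∂P_y)(P_y/Q_x) = 11.4 × (35.3/1248.62) ≈ 0.32.
Since ε > 0, sugar and artificial sweetener are substitutes.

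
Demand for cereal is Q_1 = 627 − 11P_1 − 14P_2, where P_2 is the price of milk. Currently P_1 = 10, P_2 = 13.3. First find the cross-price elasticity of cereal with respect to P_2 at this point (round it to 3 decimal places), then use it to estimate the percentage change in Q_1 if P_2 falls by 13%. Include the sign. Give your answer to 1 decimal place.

At P_1 = 10, P_2 = 13.3: Q_1 = 330.8.
∂Q_1/∂P_2 = -14.
ε = (∂Q_1/∂P_2)(P_2/Q_1) = -14.0000 × 13.3/330.8 ≈ -0.563.
%ΔQ_1 ≈ ε × %ΔP_2 = -0.563 × (-13%) = 7.3%.

7.3%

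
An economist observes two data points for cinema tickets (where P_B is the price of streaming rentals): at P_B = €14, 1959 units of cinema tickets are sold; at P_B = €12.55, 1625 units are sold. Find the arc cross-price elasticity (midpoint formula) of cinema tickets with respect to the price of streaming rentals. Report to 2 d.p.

ΔQ_A = 1625 − 1959 = -334; ΔP_B = 12.55 − 14 = -1.45.
Midpoints: Q̄_A = 1792.0, P̄_B = 13.28.
ε = (ΔQ_A/Q̄_A)/(ΔP_B/P̄_B) = (-334/1792.0)/(-1.45/13.28) ≈ 1.71.
ε > 0: cinema tickets and streaming rentals are substitutes.

1.71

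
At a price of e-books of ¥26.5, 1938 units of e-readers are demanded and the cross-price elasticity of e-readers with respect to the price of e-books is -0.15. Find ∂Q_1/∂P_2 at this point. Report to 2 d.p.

-10.97

ε = (∂Q_1/∂P_2)·(P_2/Q_1) ⇒ ∂Q_1/∂P_2 = ε·Q_1/P_2 = -0.15 × 1938/26.5 ≈ -10.97.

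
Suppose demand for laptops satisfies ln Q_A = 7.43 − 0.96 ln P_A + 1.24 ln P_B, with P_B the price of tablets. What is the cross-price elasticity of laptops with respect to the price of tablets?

1.24

In a log-linear (constant-elasticity) demand function, the coefficient on ln P_B is the cross-price elasticity.
ε = 1.24. Positive, so laptops and tablets are substitutes.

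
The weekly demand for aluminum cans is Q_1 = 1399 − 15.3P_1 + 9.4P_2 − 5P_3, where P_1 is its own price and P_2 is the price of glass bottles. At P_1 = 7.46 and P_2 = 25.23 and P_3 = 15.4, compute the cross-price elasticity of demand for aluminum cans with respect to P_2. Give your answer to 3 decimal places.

0.164

At P_1 = 7.46 and P_2 = 25.23 and P_3 = 15.4: Q_1 = 1445.024.
∂Q_1/∂P_2 = 9.4.
ε = (∂Q_1/∂P_2)(P_2/Q_1) = 9.4 × (25.23/1445.024) ≈ 0.164.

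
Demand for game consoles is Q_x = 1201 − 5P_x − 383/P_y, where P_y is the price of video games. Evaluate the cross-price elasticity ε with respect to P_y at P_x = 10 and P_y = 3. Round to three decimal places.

0.125

At P_x = 10 and P_y = 3: Q_x = 1023.333.
∂Q_x/∂P_y = 383/P_y² = 42.5556.
ε = (∂Q_x/∂P_y)(P_y/Q_x) = 42.5556 × (3/1023.333) ≈ 0.125.
ε > 0: substitutes.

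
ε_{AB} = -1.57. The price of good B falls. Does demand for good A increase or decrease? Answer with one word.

ε < 0 and the price of good B falls, so the quantity of good A moves in the opposite direction: it increases.

increase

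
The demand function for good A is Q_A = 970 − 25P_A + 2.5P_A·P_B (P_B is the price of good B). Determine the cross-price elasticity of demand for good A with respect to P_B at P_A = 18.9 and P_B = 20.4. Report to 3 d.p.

At P_A = 18.9 and P_B = 20.4: Q_A = 1461.4.
∂Q_A/∂P_B = 2.5P_A = 2.5(18.9) = 47.2500.
ε = (∂Q_A/∂P_B)(P_B/Q_A) = 47.2500 × (20.4/1461.4) ≈ 0.660.
ε > 0: substitutes.

0.660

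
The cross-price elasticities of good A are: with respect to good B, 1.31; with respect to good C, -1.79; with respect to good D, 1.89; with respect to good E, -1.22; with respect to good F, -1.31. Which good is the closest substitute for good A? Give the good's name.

good D

Substitutes have ε > 0. Among the positive values, 1.89 (good D) is largest.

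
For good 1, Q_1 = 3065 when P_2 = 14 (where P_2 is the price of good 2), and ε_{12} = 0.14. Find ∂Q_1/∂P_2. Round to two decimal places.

30.65

ε = (∂Q_1/∂P_2)·(P_2/Q_1) ⇒ ∂Q_1/∂P_2 = ε·Q_1/P_2 = 0.14 × 3065/14 ≈ 30.65.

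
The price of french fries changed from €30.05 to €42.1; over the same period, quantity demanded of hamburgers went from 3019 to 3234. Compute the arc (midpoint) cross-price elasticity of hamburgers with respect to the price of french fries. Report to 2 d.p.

0.21

ΔQ_A = 3234 − 3019 = 215; ΔP_B = 42.1 − 30.05 = 12.05.
Midpoints: Q̄_A = 3126.5, P̄_B = 36.08.
ε = (ΔQ_A/Q̄_A)/(ΔP_B/P̄_B) = (215/3126.5)/(12.05/36.08) ≈ 0.21.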